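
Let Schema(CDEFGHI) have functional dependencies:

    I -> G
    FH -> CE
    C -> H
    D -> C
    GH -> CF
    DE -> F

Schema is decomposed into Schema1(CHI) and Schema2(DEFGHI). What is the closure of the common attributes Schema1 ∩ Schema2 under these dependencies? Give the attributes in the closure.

CEFGHI

Schema1 ∩ Schema2 = {HI}.
I → G applies, adding G
GH → CF applies, adding CF
FH → CE applies, adding E
Closure: {CEFGHI}.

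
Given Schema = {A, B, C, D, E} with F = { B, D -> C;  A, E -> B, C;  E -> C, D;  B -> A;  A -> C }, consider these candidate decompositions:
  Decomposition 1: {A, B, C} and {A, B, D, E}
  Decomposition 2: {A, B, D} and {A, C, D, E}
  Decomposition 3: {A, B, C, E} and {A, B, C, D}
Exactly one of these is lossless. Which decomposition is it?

Decomposition 1: common = {A, B}, closure = {A, B, C} → lossless.
Decomposition 2: common = {A, D}, closure = {A, C, D} → lossy.
Decomposition 3: common = {A, B, C}, closure = {A, B, C} → lossy.

Decomposition 1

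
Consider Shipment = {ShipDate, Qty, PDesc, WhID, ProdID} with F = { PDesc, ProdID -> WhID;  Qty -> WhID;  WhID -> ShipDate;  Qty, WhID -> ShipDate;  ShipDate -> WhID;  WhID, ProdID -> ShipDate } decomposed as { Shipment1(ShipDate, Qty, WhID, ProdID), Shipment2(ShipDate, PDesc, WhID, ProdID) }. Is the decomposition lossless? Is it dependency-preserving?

Lossless test: (ShipDate, WhID, ProdID)⁺ = {ShipDate, WhID, ProdID}, which is a superkey of neither fragment — lossy.
Dependency preservation: every FD's attributes lie within a single fragment, so each can be enforced locally — preserved.

lossy but dependency-preserving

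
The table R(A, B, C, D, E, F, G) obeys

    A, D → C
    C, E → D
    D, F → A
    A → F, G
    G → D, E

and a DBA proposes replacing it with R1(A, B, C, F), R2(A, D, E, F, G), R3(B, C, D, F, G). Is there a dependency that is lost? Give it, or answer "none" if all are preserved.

Check C, E → D: no single fragment contains all of {C, D, E}, and the restricted closure of {C, E} across the fragments never reaches {D}.
A, D → C is preserved.
D, F → A is preserved.
A → F, G is preserved.
G → D, E is preserved.

C, E → D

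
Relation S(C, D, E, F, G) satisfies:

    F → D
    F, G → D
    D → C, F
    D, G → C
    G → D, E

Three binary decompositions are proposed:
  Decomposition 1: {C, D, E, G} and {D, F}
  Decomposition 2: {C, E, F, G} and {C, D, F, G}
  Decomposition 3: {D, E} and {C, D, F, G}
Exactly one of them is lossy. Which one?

Decomposition 3

Decomposition 1: common = {D}, closure = {C, D, F} → lossless.
Decomposition 2: common = {C, F, G}, closure = {C, D, E, F, G} → lossless.
Decomposition 3: common = {D}, closure = {C, D, F} → lossy.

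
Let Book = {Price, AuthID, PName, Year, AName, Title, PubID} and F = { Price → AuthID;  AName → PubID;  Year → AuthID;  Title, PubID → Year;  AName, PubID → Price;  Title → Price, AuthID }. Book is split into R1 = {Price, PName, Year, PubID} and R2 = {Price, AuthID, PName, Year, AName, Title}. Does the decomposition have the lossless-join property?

Common attributes: R1 ∩ R2 = {Price, PName, Year}.
Closure of {Price, PName, Year}: Price → AuthID applies, adding AuthID. So (Price, PName, Year)⁺ = {Price, AuthID, PName, Year}.
The closure contains neither all of R1 = {Price, PName, Year, PubID} nor all of R2 = {Price, AuthID, PName, Year, AName, Title}, so the common attributes are not a superkey of either fragment. The join is lossy.

No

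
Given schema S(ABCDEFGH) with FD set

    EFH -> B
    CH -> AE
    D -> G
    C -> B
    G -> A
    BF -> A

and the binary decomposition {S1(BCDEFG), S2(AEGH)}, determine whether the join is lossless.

Common attributes: S1 ∩ S2 = {EG}.
Closure of {EG}: G → A applies, adding A. So (EG)⁺ = {AEG}.
The closure contains neither all of S1 = {BCDEFG} nor all of S2 = {AEGH}, so the common attributes are not a superkey of either fragment. The join is lossy.

No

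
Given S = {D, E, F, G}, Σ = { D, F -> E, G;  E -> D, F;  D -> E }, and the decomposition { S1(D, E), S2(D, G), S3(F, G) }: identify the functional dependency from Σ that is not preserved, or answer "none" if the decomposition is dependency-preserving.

Check E → D, F: no single fragment contains all of {D, E, F}, and the restricted closure of {E} across the fragments never reaches {D, F}.
D, F → E, G is preserved.
D → E is preserved.

E -> D, F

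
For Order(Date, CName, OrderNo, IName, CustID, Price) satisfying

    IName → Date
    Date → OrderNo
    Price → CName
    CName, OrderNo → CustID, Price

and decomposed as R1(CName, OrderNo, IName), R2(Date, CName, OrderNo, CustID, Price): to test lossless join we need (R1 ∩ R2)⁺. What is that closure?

R1 ∩ R2 = {CName, OrderNo}.
CName, OrderNo → CustID, Price applies, adding CustID, Price
Closure: {CName, OrderNo, CustID, Price}.

CName, OrderNo, CustID, Price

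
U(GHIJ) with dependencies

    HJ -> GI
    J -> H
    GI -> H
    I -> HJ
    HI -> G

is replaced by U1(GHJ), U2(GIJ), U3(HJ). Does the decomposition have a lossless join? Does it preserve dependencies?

Lossless test (chase): Rows 1 and 3 agree on HJ; apply HJ→GI and equate their GI entries. Rows 1 and 2 agree on J; apply J→H and equate their H entries. Rows 1 and 2 agree on HJ; apply HJ→GI and equate their GI entries. Row 1 is now all distinguished symbols — the join is lossless.
Dependency preservation: HJ → GI; GI → H; I → HJ; HI → G are not contained in any single fragment, but the restricted closure of each left-hand side across the fragments still reaches the right-hand side; the remaining FDs each lie inside some fragment. All dependencies are preserved.

lossless and dependency-preserving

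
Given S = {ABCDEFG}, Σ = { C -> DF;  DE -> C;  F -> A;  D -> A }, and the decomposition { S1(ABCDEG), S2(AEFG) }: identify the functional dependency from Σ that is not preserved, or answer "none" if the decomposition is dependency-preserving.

Check C → DF: no single fragment contains all of {CDF}, and the restricted closure of {C} across the fragments never reaches {DF}.
DE → C is preserved.
F → A is preserved.
D → A is preserved.

C -> DF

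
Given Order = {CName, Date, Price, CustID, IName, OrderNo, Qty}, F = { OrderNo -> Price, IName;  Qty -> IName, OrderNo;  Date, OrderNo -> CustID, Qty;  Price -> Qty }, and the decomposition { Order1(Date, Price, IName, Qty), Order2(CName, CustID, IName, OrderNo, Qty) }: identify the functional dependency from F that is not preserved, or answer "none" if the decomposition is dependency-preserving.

Check Date, OrderNo → CustID, Qty: no single fragment contains all of {Date, CustID, OrderNo, Qty}, and the restricted closure of {Date, OrderNo} across the fragments never reaches {CustID, Qty}.
OrderNo → Price, IName is preserved.
Qty → IName, OrderNo is preserved.
Price → Qty is preserved.

Date, OrderNo -> CustID, Qty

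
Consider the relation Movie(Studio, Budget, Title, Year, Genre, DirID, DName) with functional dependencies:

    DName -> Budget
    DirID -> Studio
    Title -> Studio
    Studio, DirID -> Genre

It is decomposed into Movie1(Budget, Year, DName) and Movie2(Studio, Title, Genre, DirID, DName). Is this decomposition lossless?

Common attributes: Movie1 ∩ Movie2 = {DName}.
Closure of {DName}: DName → Budget applies, adding Budget. So (DName)⁺ = {Budget, DName}.
The closure contains neither all of Movie1 = {Budget, Year, DName} nor all of Movie2 = {Studio, Title, Genre, DirID, DName}, so the common attributes are not a superkey of either fragment. The join is lossy.

No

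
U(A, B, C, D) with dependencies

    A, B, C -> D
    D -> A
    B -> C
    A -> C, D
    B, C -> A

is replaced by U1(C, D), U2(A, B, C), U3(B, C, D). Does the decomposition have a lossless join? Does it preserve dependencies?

Lossless test (chase): Rows 1 and 3 agree on D; apply D→A and equate their A entries. Rows 2 and 3 agree on B, C; apply B, C→A and equate their A entries. Rows 2 and 3 agree on A, B, C; apply A, B, C→D and equate their D entries. Row 2 is now all distinguished symbols — the join is lossless.
Dependency preservation: the restricted closure of {D} across the fragments never reaches {A}, so D → A cannot be enforced without a join — not preserved.

lossless but not dependency-preserving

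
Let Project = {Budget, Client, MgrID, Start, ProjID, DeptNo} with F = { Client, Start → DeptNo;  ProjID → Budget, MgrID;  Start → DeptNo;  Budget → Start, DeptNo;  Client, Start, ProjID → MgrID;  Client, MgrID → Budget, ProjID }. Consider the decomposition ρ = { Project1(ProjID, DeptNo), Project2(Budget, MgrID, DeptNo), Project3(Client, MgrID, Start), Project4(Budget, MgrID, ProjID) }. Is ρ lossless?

No

Chase test. Columns are Budget, Client, MgrID, Start, ProjID, DeptNo; row i has aⱼ where attribute j ∈ Projecti, else bᵢⱼ.
Initial tableau (one row per fragment):
  row 1: b11 b12 b13 b14 a5 a6
  row 2: a1 b22 a3 b24 b25 a6
  row 3: b31 a2 a3 a4 b35 b36
  row 4: a1 b42 a3 b44 a5 b46
Rows 1 and 4 agree on ProjID; apply ProjID→Budget, MgrID and equate their Budget, MgrID entries.
Rows 1 and 2 agree on Budget; apply Budget→Start, DeptNo and equate their Start, DeptNo entries.
Rows 1 and 4 agree on Budget; apply Budget→Start, DeptNo and equate their Start, DeptNo entries.
No row becomes fully distinguished — the join is lossy.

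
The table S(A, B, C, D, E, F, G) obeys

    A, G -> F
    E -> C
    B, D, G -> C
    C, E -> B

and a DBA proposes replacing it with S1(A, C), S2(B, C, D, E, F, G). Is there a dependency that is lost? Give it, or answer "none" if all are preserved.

Check A, G → F: no single fragment contains all of {A, F, G}, and the restricted closure of {A, G} across the fragments never reaches {F}.
E → C is preserved.
B, D, G → C is preserved.
C, E → B is preserved.

A, G -> F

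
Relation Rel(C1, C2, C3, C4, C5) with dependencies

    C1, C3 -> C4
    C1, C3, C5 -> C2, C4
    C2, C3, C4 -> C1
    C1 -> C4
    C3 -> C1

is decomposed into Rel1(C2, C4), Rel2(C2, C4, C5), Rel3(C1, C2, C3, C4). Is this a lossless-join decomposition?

Chase test. Columns are C1, C2, C3, C4, C5; row i has aⱼ where attribute j ∈ Reli, else bᵢⱼ.
Initial tableau (one row per fragment):
  row 1: b11 a2 b13 a4 b15
  row 2: b21 a2 b23 a4 a5
  row 3: a1 a2 a3 a4 b35
No row becomes fully distinguished — the join is lossy.

No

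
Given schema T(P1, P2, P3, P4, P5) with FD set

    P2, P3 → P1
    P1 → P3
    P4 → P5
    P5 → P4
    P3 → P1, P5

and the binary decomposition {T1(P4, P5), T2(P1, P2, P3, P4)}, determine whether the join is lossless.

Common attributes: T1 ∩ T2 = {P4}.
Closure of {P4}: P4 → P5 applies, adding P5. So (P4)⁺ = {P4, P5}.
This closure contains every attribute of T1, so T1 ∩ T2 → T1. The join is lossless.

Yes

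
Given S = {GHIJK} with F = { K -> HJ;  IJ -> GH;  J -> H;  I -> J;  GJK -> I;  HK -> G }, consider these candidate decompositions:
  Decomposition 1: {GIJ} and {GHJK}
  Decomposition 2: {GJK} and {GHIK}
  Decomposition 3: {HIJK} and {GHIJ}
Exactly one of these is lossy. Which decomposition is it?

Decomposition 1: common = {GJ}, closure = {GHJ} → lossy.
Decomposition 2: common = {GK}, closure = {GHIJK} → lossless.
Decomposition 3: common = {HIJ}, closure = {GHIJ} → lossless.

Decomposition 1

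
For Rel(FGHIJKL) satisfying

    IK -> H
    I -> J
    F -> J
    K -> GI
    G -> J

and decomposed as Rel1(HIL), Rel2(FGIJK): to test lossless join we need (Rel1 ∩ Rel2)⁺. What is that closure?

Rel1 ∩ Rel2 = {I}.
I → J applies, adding J
Closure: {IJ}.

IJ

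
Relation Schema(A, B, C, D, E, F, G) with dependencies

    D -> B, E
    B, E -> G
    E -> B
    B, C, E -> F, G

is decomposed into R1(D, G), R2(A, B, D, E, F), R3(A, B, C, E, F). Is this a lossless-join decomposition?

Chase test. Columns are A, B, C, D, E, F, G; row i has aⱼ where attribute j ∈ Ri, else bᵢⱼ.
Initial tableau (one row per fragment):
  row 1: b11 b12 b13 a4 b15 b16 a7
  row 2: a1 a2 b23 a4 a5 a6 b27
  row 3: a1 a2 a3 b34 a5 a6 b37
Rows 1 and 2 agree on D; apply D→B, E and equate their B, E entries.
Rows 1 and 2 agree on B, E; apply B, E→G and equate their G entries.
Rows 1 and 3 agree on B, E; apply B, E→G and equate their G entries.
No row becomes fully distinguished — the join is lossy.

No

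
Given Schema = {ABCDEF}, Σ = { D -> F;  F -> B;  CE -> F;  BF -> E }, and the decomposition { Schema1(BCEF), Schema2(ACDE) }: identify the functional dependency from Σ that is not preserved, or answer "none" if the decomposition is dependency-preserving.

D -> F

Check D → F: no single fragment contains all of {DF}, and the restricted closure of {D} across the fragments never reaches {F}.
F → B is preserved.
CE → F is preserved.
BF → E is preserved.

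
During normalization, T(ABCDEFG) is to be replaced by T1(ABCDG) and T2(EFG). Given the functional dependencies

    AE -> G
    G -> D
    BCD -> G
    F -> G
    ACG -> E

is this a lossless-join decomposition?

No

Common attributes: T1 ∩ T2 = {G}.
Closure of {G}: G → D applies, adding D. So (G)⁺ = {DG}.
The closure contains neither all of T1 = {ABCDG} nor all of T2 = {EFG}, so the common attributes are not a superkey of either fragment. The join is lossy.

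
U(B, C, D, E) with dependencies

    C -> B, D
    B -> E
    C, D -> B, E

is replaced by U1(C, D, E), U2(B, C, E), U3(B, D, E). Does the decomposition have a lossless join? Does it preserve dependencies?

Lossless test (chase): Rows 1 and 2 agree on C; apply C→B, D and equate their B, D entries. Row 1 is now all distinguished symbols — the join is lossless.
Dependency preservation: C → B, D; C, D → B, E are not contained in any single fragment, but the restricted closure of each left-hand side across the fragments still reaches the right-hand side; the remaining FDs each lie inside some fragment. All dependencies are preserved.

lossless and dependency-preserving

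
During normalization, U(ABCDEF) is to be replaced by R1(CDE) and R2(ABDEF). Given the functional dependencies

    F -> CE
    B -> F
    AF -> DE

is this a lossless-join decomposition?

Common attributes: R1 ∩ R2 = {DE}.
No dependency enlarges {DE}, so (DE)⁺ = {DE}.
The closure contains neither all of R1 = {CDE} nor all of R2 = {ABDEF}, so the common attributes are not a superkey of either fragment. The join is lossy.

No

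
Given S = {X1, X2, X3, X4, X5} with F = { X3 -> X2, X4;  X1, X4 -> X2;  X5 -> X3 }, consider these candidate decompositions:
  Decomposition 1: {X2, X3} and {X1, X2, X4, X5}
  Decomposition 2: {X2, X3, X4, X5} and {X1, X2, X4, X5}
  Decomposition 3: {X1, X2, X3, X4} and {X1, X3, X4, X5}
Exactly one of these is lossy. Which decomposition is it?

Decomposition 1: common = {X2}, closure = {X2} → lossy.
Decomposition 2: common = {X2, X4, X5}, closure = {X2, X3, X4, X5} → lossless.
Decomposition 3: common = {X1, X3, X4}, closure = {X1, X2, X3, X4} → lossless.

Decomposition 1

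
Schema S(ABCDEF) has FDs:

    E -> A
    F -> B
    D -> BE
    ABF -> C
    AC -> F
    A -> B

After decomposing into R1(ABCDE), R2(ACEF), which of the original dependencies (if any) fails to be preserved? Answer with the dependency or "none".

Check F → B: no single fragment contains all of {BF}, and the restricted closure of {F} across the fragments never reaches {B}.
E → A is preserved.
D → BE is preserved.
ABF → C is preserved.
AC → F is preserved.
A → B is preserved.

F -> B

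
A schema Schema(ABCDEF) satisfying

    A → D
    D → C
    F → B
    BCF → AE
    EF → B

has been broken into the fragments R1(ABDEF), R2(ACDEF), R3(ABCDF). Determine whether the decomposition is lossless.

Yes

Chase test. Columns are ABCDEF; row i has aⱼ where attribute j ∈ Ri, else bᵢⱼ.
Initial tableau (one row per fragment):
  row 1: a1 a2 b13 a4 a5 a6
  row 2: a1 b22 a3 a4 a5 a6
  row 3: a1 a2 a3 a4 b35 a6
Rows 1 and 2 agree on D; apply D→C and equate their C entries.
Rows 1 and 2 agree on F; apply F→B and equate their B entries.
Rows 1 and 3 agree on BCF; apply BCF→AE and equate their AE entries.
Row 1 is now all distinguished symbols — the join is lossless.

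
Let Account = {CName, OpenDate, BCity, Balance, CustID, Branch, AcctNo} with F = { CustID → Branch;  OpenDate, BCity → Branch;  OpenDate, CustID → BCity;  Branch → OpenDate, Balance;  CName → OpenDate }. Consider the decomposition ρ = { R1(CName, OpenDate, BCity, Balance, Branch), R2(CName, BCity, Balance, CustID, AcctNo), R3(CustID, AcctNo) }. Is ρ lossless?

Chase test. Columns are CName, OpenDate, BCity, Balance, CustID, Branch, AcctNo; row i has aⱼ where attribute j ∈ Ri, else bᵢⱼ.
Initial tableau (one row per fragment):
  row 1: a1 a2 a3 a4 b15 a6 b17
  row 2: a1 b22 a3 a4 a5 b26 a7
  row 3: b31 b32 b33 b34 a5 b36 a7
Rows 2 and 3 agree on CustID; apply CustID→Branch and equate their Branch entries.
Rows 2 and 3 agree on Branch; apply Branch→OpenDate, Balance and equate their OpenDate, Balance entries.
Rows 1 and 2 agree on CName; apply CName→OpenDate and equate their OpenDate entries.
Rows 1 and 2 agree on OpenDate, BCity; apply OpenDate, BCity→Branch and equate their Branch entries.
Rows 2 and 3 agree on OpenDate, CustID; apply OpenDate, CustID→BCity and equate their BCity entries.
Row 2 is now all distinguished symbols — the join is lossless.

Yes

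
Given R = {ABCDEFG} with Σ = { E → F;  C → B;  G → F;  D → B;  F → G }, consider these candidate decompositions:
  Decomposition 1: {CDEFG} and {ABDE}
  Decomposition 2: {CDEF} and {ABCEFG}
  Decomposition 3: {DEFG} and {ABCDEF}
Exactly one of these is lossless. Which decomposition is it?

Decomposition 1: common = {DE}, closure = {BDEFG} → lossy.
Decomposition 2: common = {CEF}, closure = {BCEFG} → lossy.
Decomposition 3: common = {DEF}, closure = {BDEFG} → lossless.

Decomposition 3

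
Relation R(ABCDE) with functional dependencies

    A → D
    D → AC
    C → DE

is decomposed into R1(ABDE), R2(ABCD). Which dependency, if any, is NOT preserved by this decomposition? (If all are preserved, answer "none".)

A → D lies within R1.
D → AC lies within R2.
C → DE: restricted closure across fragments reaches DE.
Every dependency is enforceable on the fragments, so the decomposition is dependency-preserving.

none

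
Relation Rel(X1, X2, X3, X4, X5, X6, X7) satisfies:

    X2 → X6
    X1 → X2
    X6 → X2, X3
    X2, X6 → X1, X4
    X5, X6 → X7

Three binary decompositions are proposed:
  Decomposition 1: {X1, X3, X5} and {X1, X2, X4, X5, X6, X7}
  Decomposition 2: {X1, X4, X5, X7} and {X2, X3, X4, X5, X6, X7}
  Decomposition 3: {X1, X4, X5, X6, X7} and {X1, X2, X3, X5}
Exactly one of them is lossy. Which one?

Decomposition 1: common = {X1, X5}, closure = {X1, X2, X3, X4, X5, X6, X7} → lossless.
Decomposition 2: common = {X4, X5, X7}, closure = {X4, X5, X7} → lossy.
Decomposition 3: common = {X1, X5}, closure = {X1, X2, X3, X4, X5, X6, X7} → lossless.

Decomposition 2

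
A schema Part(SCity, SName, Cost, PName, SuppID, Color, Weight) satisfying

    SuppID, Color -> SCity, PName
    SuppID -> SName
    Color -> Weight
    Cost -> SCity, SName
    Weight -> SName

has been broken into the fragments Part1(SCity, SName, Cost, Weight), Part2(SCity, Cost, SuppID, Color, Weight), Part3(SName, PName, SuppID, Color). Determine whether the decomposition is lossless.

Chase test. Columns are SCity, SName, Cost, PName, SuppID, Color, Weight; row i has aⱼ where attribute j ∈ Parti, else bᵢⱼ.
Initial tableau (one row per fragment):
  row 1: a1 a2 a3 b14 b15 b16 a7
  row 2: a1 b22 a3 b24 a5 a6 a7
  row 3: b31 a2 b33 a4 a5 a6 b37
Rows 2 and 3 agree on SuppID, Color; apply SuppID, Color→SCity, PName and equate their SCity, PName entries.
Rows 2 and 3 agree on SuppID; apply SuppID→SName and equate their SName entries.
Rows 2 and 3 agree on Color; apply Color→Weight and equate their Weight entries.
Row 2 is now all distinguished symbols — the join is lossless.

Yes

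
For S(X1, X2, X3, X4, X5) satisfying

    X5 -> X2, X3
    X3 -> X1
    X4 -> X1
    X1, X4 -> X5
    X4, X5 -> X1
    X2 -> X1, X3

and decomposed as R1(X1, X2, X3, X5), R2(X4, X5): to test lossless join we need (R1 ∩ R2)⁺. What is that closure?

R1 ∩ R2 = {X5}.
X5 → X2, X3 applies, adding X2, X3
X3 → X1 applies, adding X1
Closure: {X1, X2, X3, X5}.

X1, X2, X3, X5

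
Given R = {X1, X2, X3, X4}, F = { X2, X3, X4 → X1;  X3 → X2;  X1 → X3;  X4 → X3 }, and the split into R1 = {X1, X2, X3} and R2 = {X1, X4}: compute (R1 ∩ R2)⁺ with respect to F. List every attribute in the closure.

X1, X2, X3

R1 ∩ R2 = {X1}.
X1 → X3 applies, adding X3
X3 → X2 applies, adding X2
Closure: {X1, X2, X3}.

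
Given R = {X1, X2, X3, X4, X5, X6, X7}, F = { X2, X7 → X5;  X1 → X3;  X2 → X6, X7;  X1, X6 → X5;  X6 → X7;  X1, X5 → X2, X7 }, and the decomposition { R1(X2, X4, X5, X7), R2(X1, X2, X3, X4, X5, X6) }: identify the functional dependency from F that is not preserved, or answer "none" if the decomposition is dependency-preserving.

Check X6 → X7: no single fragment contains all of {X6, X7}, and the restricted closure of {X6} across the fragments never reaches {X7}.
X2, X7 → X5 is preserved.
X1 → X3 is preserved.
X2 → X6, X7 is preserved.
X1, X6 → X5 is preserved.
X1, X5 → X2, X7 is preserved.

X6 → X7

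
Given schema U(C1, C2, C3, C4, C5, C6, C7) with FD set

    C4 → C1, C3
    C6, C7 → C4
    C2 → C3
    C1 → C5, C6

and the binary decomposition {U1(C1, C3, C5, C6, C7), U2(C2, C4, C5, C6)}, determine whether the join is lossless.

Common attributes: U1 ∩ U2 = {C5, C6}.
No dependency enlarges {C5, C6}, so (C5, C6)⁺ = {C5, C6}.
The closure contains neither all of U1 = {C1, C3, C5, C6, C7} nor all of U2 = {C2, C4, C5, C6}, so the common attributes are not a superkey of either fragment. The join is lossy.

No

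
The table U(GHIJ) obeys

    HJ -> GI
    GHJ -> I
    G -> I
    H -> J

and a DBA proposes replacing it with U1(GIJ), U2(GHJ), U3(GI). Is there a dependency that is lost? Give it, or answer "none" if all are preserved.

HJ → GI: restricted closure across fragments reaches GI.
GHJ → I: restricted closure across fragments reaches I.
G → I lies within U1.
H → J lies within U2.
Every dependency is enforceable on the fragments, so the decomposition is dependency-preserving.

none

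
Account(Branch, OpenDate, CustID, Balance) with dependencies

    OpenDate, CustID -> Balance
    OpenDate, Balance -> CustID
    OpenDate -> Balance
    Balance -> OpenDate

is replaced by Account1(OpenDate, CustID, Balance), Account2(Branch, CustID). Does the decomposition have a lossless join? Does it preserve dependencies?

lossy but dependency-preserving

Lossless test: (CustID)⁺ = {CustID}, which is a superkey of neither fragment — lossy.
Dependency preservation: every FD's attributes lie within a single fragment, so each can be enforced locally — preserved.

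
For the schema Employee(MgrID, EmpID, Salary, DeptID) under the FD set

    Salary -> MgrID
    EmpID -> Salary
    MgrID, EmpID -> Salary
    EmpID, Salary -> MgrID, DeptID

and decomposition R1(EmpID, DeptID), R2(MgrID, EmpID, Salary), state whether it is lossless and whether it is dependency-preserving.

Lossless test: (EmpID)⁺ = {MgrID, EmpID, Salary, DeptID}, which contains all of one fragment — lossless.
Dependency preservation: EmpID, Salary → MgrID, DeptID is not contained in any single fragment, but the restricted closure of its left-hand side across the fragments still reaches the right-hand side; the remaining FDs each lie inside some fragment. All dependencies are preserved.

lossless and dependency-preserving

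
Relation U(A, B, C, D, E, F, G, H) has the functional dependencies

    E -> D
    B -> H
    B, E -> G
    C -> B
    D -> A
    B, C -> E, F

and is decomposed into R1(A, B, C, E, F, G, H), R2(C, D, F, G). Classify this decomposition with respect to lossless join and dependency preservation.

lossless but not dependency-preserving

Lossless test: (C, F, G)⁺ = {A, B, C, D, E, F, G, H}, which contains all of one fragment — lossless.
Dependency preservation: the restricted closure of {E} across the fragments never reaches {D}, so E → D cannot be enforced without a join — not preserved.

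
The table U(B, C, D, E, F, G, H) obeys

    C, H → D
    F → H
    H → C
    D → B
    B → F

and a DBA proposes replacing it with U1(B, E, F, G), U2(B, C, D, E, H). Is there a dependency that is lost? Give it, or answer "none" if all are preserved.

none

C, H → D lies within U2.
F → H: restricted closure across fragments reaches H.
H → C lies within U2.
D → B lies within U2.
B → F lies within U1.
Every dependency is enforceable on the fragments, so the decomposition is dependency-preserving.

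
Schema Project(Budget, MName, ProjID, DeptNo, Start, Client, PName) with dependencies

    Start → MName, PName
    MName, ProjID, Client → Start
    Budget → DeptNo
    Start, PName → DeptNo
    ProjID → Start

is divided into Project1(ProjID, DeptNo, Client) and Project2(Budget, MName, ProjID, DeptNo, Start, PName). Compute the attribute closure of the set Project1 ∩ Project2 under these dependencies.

MName, ProjID, DeptNo, Start, PName

Project1 ∩ Project2 = {ProjID, DeptNo}.
ProjID → Start applies, adding Start
Start → MName, PName applies, adding MName, PName
Closure: {MName, ProjID, DeptNo, Start, PName}.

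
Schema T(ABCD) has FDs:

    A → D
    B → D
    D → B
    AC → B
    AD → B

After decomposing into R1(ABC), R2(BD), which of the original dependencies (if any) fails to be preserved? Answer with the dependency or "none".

A → D: restricted closure across fragments reaches D.
B → D lies within R2.
D → B lies within R2.
AC → B lies within R1.
AD → B: restricted closure across fragments reaches B.
Every dependency is enforceable on the fragments, so the decomposition is dependency-preserving.

none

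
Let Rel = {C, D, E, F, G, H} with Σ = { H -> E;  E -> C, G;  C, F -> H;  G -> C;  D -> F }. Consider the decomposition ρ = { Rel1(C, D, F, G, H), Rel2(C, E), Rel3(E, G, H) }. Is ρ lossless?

Chase test. Columns are C, D, E, F, G, H; row i has aⱼ where attribute j ∈ Reli, else bᵢⱼ.
Initial tableau (one row per fragment):
  row 1: a1 a2 b13 a4 a5 a6
  row 2: a1 b22 a3 b24 b25 b26
  row 3: b31 b32 a3 b34 a5 a6
Rows 1 and 3 agree on H; apply H→E and equate their E entries.
Rows 1 and 2 agree on E; apply E→C, G and equate their C, G entries.
Rows 1 and 3 agree on E; apply E→C, G and equate their C, G entries.
Row 1 is now all distinguished symbols — the join is lossless.

Yes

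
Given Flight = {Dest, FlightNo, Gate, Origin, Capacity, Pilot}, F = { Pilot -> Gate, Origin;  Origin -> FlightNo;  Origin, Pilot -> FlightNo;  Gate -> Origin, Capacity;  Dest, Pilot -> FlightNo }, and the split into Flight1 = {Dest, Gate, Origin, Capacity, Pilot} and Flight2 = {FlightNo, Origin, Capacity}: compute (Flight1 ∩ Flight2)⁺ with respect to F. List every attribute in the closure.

FlightNo, Origin, Capacity

Flight1 ∩ Flight2 = {Origin, Capacity}.
Origin → FlightNo applies, adding FlightNo
Closure: {FlightNo, Origin, Capacity}.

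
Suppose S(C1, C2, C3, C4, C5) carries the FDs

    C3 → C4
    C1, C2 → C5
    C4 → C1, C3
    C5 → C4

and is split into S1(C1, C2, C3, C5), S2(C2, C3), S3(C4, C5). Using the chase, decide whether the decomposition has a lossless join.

Yes

Chase test. Columns are C1, C2, C3, C4, C5; row i has aⱼ where attribute j ∈ Si, else bᵢⱼ.
Initial tableau (one row per fragment):
  row 1: a1 a2 a3 b14 a5
  row 2: b21 a2 a3 b24 b25
  row 3: b31 b32 b33 a4 a5
Rows 1 and 2 agree on C3; apply C3→C4 and equate their C4 entries.
Rows 1 and 2 agree on C4; apply C4→C1, C3 and equate their C1, C3 entries.
Rows 1 and 3 agree on C5; apply C5→C4 and equate their C4 entries.
Rows 1 and 2 agree on C1, C2; apply C1, C2→C5 and equate their C5 entries.
Rows 1 and 3 agree on C4; apply C4→C1, C3 and equate their C1, C3 entries.
Row 1 is now all distinguished symbols — the join is lossless.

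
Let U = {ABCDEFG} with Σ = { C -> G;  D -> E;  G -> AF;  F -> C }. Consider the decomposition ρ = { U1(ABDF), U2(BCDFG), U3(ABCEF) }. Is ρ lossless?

No

Chase test. Columns are ABCDEFG; row i has aⱼ where attribute j ∈ Ui, else bᵢⱼ.
Initial tableau (one row per fragment):
  row 1: a1 a2 b13 a4 b15 a6 b17
  row 2: b21 a2 a3 a4 b25 a6 a7
  row 3: a1 a2 a3 b34 a5 a6 b37
Rows 2 and 3 agree on C; apply C→G and equate their G entries.
Rows 1 and 2 agree on D; apply D→E and equate their E entries.
Rows 2 and 3 agree on G; apply G→AF and equate their AF entries.
Rows 1 and 2 agree on F; apply F→C and equate their C entries.
Rows 1 and 2 agree on C; apply C→G and equate their G entries.
No row becomes fully distinguished — the join is lossy.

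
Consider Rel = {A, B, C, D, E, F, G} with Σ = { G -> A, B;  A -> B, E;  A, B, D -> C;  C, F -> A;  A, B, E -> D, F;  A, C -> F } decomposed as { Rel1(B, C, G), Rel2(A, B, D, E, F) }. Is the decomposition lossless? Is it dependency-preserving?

lossy and not dependency-preserving

Lossless test: (B)⁺ = {B}, which is a superkey of neither fragment — lossy.
Dependency preservation: the restricted closure of {G} across the fragments never reaches {A, B}, so G → A, B cannot be enforced without a join — not preserved.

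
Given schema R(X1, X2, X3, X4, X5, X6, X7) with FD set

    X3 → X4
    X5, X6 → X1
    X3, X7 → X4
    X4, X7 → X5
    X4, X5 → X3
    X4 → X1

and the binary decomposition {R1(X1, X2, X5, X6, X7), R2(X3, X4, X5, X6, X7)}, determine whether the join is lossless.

No

Common attributes: R1 ∩ R2 = {X5, X6, X7}.
Closure of {X5, X6, X7}: X5, X6 → X1 applies, adding X1. So (X5, X6, X7)⁺ = {X1, X5, X6, X7}.
The closure contains neither all of R1 = {X1, X2, X5, X6, X7} nor all of R2 = {X3, X4, X5, X6, X7}, so the common attributes are not a superkey of either fragment. The join is lossy.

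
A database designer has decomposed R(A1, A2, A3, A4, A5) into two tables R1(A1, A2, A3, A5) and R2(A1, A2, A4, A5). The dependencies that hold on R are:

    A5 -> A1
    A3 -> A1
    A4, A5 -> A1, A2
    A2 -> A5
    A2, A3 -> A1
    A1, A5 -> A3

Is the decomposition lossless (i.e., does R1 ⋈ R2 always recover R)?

Common attributes: R1 ∩ R2 = {A1, A2, A5}.
Closure of {A1, A2, A5}: A1, A5 → A3 applies, adding A3. So (A1, A2, A5)⁺ = {A1, A2, A3, A5}.
This closure contains every attribute of R1, so R1 ∩ R2 → R1. The join is lossless.

Yes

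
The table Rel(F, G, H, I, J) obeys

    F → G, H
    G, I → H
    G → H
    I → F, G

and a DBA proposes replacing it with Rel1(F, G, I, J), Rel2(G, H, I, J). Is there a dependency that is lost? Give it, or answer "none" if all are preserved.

none

F → G, H: restricted closure across fragments reaches G, H.
G, I → H lies within Rel2.
G → H lies within Rel2.
I → F, G lies within Rel1.
Every dependency is enforceable on the fragments, so the decomposition is dependency-preserving.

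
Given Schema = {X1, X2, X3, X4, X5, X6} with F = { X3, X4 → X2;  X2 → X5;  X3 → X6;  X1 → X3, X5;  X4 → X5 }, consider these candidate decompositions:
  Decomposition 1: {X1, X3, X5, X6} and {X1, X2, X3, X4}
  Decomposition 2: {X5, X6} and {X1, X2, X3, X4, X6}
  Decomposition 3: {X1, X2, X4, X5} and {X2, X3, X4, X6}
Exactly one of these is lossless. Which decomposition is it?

Decomposition 1

Decomposition 1: common = {X1, X3}, closure = {X1, X3, X5, X6} → lossless.
Decomposition 2: common = {X6}, closure = {X6} → lossy.
Decomposition 3: common = {X2, X4}, closure = {X2, X4, X5} → lossy.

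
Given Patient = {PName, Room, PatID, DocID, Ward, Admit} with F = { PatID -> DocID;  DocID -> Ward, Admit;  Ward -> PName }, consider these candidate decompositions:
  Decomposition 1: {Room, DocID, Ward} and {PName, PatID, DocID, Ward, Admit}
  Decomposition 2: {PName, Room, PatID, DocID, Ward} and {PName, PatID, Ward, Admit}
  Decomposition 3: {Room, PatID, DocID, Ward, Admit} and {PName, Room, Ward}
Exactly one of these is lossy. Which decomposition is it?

Decomposition 1: common = {DocID, Ward}, closure = {PName, DocID, Ward, Admit} → lossy.
Decomposition 2: common = {PName, PatID, Ward}, closure = {PName, PatID, DocID, Ward, Admit} → lossless.
Decomposition 3: common = {Room, Ward}, closure = {PName, Room, Ward} → lossless.

Decomposition 1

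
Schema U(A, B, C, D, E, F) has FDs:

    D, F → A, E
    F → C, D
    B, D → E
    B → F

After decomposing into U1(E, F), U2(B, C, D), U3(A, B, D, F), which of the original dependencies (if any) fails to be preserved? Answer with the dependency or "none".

F → C, D

Check F → C, D: no single fragment contains all of {C, D, F}, and the restricted closure of {F} across the fragments never reaches {C, D}.
D, F → A, E is preserved.
B, D → E is preserved.
B → F is preserved.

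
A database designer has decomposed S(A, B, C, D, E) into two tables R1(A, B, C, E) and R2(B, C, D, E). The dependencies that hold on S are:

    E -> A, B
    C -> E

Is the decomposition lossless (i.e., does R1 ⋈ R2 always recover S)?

Common attributes: R1 ∩ R2 = {B, C, E}.
Closure of {B, C, E}: E → A, B applies, adding A. So (B, C, E)⁺ = {A, B, C, E}.
This closure contains every attribute of R1, so R1 ∩ R2 → R1. The join is lossless.

Yes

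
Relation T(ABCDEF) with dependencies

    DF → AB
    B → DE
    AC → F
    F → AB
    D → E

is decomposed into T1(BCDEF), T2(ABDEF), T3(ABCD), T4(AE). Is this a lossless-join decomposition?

Yes

Chase test. Columns are ABCDEF; row i has aⱼ where attribute j ∈ Ti, else bᵢⱼ.
Initial tableau (one row per fragment):
  row 1: b11 a2 a3 a4 a5 a6
  row 2: a1 a2 b23 a4 a5 a6
  row 3: a1 a2 a3 a4 b35 b36
  row 4: a1 b42 b43 b44 a5 b46
Rows 1 and 2 agree on DF; apply DF→AB and equate their AB entries.
Rows 1 and 3 agree on B; apply B→DE and equate their DE entries.
Rows 1 and 3 agree on AC; apply AC→F and equate their F entries.
Row 1 is now all distinguished symbols — the join is lossless.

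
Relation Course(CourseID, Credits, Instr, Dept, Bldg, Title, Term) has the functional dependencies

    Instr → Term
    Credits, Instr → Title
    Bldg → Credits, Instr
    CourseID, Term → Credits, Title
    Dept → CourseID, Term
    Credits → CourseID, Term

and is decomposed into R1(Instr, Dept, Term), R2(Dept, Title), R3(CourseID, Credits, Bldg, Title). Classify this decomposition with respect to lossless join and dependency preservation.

lossy and not dependency-preserving

Lossless test (chase): Rows 1 and 2 agree on Dept; apply Dept→CourseID, Term and equate their CourseID, Term entries. Rows 1 and 2 agree on CourseID, Term; apply CourseID, Term→Credits, Title and equate their Credits, Title entries. No row becomes fully distinguished — the join is lossy.
Dependency preservation: the restricted closure of {Bldg} across the fragments never reaches {Credits, Instr}, so Bldg → Credits, Instr cannot be enforced without a join — not preserved.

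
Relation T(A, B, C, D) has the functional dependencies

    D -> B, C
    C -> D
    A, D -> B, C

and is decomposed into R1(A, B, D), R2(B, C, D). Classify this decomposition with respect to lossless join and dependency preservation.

lossless and dependency-preserving

Lossless test: (B, D)⁺ = {B, C, D}, which contains all of one fragment — lossless.
Dependency preservation: A, D → B, C is not contained in any single fragment, but the restricted closure of its left-hand side across the fragments still reaches the right-hand side; the remaining FDs each lie inside some fragment. All dependencies are preserved.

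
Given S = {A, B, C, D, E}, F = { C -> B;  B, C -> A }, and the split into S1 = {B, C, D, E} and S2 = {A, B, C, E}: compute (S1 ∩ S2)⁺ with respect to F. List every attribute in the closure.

S1 ∩ S2 = {B, C, E}.
B, C → A applies, adding A
Closure: {A, B, C, E}.

A, B, C, E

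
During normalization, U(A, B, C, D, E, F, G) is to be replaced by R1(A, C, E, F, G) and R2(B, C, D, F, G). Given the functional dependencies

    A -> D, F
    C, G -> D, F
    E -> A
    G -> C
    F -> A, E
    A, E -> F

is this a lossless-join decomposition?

Common attributes: R1 ∩ R2 = {C, F, G}.
Closure of {C, F, G}: C, G → D, F applies, adding D; F → A, E applies, adding A, E. So (C, F, G)⁺ = {A, C, D, E, F, G}.
This closure contains every attribute of R1, so R1 ∩ R2 → R1. The join is lossless.

Yes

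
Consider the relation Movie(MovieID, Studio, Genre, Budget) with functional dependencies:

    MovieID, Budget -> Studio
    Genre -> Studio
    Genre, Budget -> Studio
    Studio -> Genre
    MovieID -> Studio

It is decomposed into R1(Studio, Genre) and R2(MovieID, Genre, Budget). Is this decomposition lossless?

Yes

Common attributes: R1 ∩ R2 = {Genre}.
Closure of {Genre}: Genre → Studio applies, adding Studio. So (Genre)⁺ = {Studio, Genre}.
This closure contains every attribute of R1, so R1 ∩ R2 → R1. The join is lossless.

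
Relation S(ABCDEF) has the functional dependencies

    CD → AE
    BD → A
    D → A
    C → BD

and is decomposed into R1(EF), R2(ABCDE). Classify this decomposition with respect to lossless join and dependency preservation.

lossy but dependency-preserving

Lossless test: (E)⁺ = {E}, which is a superkey of neither fragment — lossy.
Dependency preservation: every FD's attributes lie within a single fragment, so each can be enforced locally — preserved.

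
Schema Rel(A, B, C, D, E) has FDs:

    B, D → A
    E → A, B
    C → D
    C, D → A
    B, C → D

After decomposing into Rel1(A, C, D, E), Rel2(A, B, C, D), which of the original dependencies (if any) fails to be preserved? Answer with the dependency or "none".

Check E → A, B: no single fragment contains all of {A, B, E}, and the restricted closure of {E} across the fragments never reaches {A, B}.
B, D → A is preserved.
C → D is preserved.
C, D → A is preserved.
B, C → D is preserved.

E → A, B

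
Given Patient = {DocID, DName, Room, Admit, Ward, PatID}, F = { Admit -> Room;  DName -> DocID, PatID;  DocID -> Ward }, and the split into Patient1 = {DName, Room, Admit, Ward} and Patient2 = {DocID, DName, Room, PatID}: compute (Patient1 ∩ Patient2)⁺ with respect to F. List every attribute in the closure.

Patient1 ∩ Patient2 = {DName, Room}.
DName → DocID, PatID applies, adding DocID, PatID
DocID → Ward applies, adding Ward
Closure: {DocID, DName, Room, Ward, PatID}.

DocID, DName, Room, Ward, PatID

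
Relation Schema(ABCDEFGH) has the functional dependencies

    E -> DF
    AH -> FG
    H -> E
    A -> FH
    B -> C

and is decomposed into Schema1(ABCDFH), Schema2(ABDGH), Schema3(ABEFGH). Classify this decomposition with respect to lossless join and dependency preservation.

Lossless test (chase): Rows 1 and 2 agree on AH; apply AH→FG and equate their FG entries. Rows 1 and 2 agree on H; apply H→E and equate their E entries. Rows 1 and 3 agree on H; apply H→E and equate their E entries. Rows 1 and 2 agree on B; apply B→C and equate their C entries. Rows 1 and 3 agree on B; apply B→C and equate their C entries. Rows 1 and 3 agree on E; apply E→DF and equate their DF entries. Row 1 is now all distinguished symbols — the join is lossless.
Dependency preservation: the restricted closure of {E} across the fragments never reaches {DF}, so E → DF cannot be enforced without a join — not preserved.

lossless but not dependency-preserving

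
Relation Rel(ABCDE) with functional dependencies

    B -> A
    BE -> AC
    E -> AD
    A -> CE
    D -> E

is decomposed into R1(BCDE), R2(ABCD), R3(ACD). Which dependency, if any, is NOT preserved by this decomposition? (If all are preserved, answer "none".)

B → A lies within R2.
BE → AC: restricted closure across fragments reaches AC.
E → AD: restricted closure across fragments reaches AD.
A → CE: restricted closure across fragments reaches CE.
D → E lies within R1.
Every dependency is enforceable on the fragments, so the decomposition is dependency-preserving.

none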